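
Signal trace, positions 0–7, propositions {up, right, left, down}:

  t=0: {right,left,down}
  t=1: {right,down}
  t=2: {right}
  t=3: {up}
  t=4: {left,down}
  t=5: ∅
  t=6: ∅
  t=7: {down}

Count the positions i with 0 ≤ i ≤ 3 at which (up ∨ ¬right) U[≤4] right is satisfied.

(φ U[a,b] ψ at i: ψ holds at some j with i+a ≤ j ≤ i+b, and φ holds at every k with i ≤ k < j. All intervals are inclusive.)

Evaluate at each i in [0,3]:
  i=0: ✓ (rhs at j=0)
  i=1: ✓ (rhs at j=1)
  i=2: ✓ (rhs at j=2)
  i=3: ✗ (no rhs in [3,7])
Positions where it holds: {0, 1, 2} → 3.

3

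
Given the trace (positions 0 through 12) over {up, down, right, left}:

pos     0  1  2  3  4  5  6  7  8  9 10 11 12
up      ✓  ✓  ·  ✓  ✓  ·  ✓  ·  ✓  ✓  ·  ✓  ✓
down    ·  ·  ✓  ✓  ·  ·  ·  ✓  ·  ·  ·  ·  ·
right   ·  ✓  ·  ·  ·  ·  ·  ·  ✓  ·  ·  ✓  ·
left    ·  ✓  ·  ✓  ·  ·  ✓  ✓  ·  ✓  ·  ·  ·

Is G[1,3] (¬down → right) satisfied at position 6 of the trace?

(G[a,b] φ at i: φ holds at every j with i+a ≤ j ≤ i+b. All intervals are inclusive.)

Does not hold

Check (¬down → right) at every j in [7,9]:
  j=7: antecedent false → ✓
  j=8: antecedent true; consequent true → ✓
  j=9: antecedent true; consequent false → ✗
Fails at j=9 → formula fails.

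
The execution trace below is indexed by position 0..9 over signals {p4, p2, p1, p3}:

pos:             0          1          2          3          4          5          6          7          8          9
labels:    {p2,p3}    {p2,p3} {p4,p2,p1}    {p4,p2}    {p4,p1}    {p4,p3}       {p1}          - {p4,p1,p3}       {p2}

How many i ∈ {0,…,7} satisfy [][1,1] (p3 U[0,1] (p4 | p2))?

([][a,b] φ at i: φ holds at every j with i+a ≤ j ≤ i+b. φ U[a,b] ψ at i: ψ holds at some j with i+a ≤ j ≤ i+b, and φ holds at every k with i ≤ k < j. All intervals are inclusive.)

6

Evaluate at each i in [0,7]:
  i=0: ✓ (all of [1,1])
  i=1: ✓ (all of [2,2])
  i=2: ✓ (all of [3,3])
  i=3: ✓ (all of [4,4])
  i=4: ✓ (all of [5,5])
  i=5: ✗ (fails at j=6)
  i=6: ✗ (fails at j=7)
  i=7: ✓ (all of [8,8])
Positions where it holds: {0, 1, 2, 3, 4, 7} → 6.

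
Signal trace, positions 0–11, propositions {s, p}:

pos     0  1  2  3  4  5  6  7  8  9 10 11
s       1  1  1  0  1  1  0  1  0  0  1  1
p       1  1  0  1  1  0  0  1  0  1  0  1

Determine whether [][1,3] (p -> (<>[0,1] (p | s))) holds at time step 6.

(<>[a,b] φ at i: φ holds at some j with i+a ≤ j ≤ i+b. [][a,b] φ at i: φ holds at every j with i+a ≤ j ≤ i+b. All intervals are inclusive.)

Check (p -> (<>[0,1] (p | s))) at every j in [7,9]:
  j=7: antecedent true; consequent holds (witness at 7) → ✓
  j=8: antecedent false → ✓
  j=9: antecedent true; consequent holds (witness at 9) → ✓
All positions satisfy it → formula holds.

Yes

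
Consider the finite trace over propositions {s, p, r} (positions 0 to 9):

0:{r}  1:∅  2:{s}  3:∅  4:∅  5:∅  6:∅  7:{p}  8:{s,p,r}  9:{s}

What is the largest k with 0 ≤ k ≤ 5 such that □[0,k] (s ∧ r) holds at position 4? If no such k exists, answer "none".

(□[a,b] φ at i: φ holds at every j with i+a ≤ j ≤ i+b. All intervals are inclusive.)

none

(s ∧ r) must hold from j=4 onward; find where it first fails.
  j=4: fails → no k works.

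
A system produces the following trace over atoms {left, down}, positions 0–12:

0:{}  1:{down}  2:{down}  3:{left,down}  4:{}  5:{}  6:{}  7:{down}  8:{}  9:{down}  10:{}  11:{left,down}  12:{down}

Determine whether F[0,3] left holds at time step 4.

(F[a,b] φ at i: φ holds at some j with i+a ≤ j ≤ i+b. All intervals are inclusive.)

Check left at each j in [4,7]:
  j=4: false
  j=5: false
  j=6: false
  j=7: false
No position in the window satisfies it → formula fails.

Does not hold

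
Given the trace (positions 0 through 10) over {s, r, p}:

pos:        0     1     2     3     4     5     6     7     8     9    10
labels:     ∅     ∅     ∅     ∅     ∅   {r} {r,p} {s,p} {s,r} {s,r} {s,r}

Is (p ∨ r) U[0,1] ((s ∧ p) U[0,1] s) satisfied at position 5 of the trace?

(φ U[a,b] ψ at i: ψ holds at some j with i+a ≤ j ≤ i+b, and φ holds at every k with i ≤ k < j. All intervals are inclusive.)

No

Need some j in [5,6] with ((s ∧ p) U[0,1] s), and (p ∨ r) at every k in [5,j-1].
  j=5: ((s ∧ p) U[0,1] s) — fails.
  j=6: ((s ∧ p) U[0,1] s) — fails.
No j in the window works → until fails.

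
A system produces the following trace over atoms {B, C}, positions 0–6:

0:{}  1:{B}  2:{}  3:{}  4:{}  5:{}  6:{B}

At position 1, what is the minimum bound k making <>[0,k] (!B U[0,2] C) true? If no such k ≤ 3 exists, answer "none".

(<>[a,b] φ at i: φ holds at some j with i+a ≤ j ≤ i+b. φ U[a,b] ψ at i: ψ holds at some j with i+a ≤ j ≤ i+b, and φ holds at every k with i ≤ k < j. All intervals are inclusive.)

Scan j = 1,2,… for (!B U[0,2] C):
  j=1: fails
  j=2: fails
  j=3: fails
  j=4: fails
No j in [1,4] satisfies it → none.

none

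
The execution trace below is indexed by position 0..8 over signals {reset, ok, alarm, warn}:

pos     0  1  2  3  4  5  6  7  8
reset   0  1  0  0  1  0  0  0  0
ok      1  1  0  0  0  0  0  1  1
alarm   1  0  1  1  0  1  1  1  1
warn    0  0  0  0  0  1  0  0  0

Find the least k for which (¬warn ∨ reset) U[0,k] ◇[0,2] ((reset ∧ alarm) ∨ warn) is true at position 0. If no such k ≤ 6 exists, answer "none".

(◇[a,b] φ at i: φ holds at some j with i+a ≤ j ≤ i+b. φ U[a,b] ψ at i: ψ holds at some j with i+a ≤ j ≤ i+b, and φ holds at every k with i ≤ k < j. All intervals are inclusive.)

3

Need earliest j ≥ 0 with ◇[0,2] ((reset ∧ alarm) ∨ warn), and (¬warn ∨ reset) at every k in [0,j-1].
  j=0: rhs fails.
  j=1: rhs fails.
  j=2: rhs fails.
  j=3: rhs holds; lhs holds on [0,2]. k = 3.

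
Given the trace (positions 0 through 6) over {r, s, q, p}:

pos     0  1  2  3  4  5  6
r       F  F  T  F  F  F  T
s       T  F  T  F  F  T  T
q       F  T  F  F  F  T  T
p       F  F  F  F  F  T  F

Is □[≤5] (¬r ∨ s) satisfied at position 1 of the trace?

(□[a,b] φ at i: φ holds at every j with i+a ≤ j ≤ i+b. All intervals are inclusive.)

Check (¬r ∨ s) at every j in [1,6]:
  j=1: true
  j=2: true
  j=3: true
  j=4: true
  j=5: true
  j=6: true
All positions satisfy it → formula holds.

True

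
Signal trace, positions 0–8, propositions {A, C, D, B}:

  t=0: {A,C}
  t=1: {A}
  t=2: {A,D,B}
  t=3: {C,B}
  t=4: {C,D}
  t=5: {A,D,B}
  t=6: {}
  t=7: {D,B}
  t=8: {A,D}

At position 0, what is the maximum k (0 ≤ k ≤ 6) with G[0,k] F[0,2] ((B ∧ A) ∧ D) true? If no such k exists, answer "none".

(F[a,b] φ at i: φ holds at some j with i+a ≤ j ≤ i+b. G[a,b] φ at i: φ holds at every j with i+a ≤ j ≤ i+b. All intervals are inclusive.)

5

F[0,2] ((B ∧ A) ∧ D) must hold from j=0 onward; find where it first fails.
  j=0: holds
  j=1: holds
  j=2: holds
  j=3: holds
  j=4: holds
  j=5: holds
  j=6: fails
Holds on [0,5], so largest k = 5.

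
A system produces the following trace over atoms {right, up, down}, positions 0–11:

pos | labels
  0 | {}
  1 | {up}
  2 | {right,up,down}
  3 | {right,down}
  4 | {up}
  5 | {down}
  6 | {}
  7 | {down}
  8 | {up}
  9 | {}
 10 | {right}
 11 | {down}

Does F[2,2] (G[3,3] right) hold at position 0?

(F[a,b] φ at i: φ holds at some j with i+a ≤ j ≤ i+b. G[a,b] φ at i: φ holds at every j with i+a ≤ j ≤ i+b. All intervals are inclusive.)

Does not hold

Check G[3,3] right at each j in [2,2]:
  j=2: fails at 5
No position in the window satisfies it → formula fails.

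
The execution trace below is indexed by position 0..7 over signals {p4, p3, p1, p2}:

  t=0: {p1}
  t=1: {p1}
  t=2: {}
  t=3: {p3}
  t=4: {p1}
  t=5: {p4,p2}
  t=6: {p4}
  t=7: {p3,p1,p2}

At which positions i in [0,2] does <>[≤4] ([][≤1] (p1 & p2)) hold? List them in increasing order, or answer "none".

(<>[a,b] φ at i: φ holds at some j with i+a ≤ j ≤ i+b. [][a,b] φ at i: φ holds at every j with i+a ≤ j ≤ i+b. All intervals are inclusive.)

none

Evaluate at each i in [0,2]:
  i=0: ✗ (none in [0,4])
  i=1: ✗ (none in [1,5])
  i=2: ✗ (none in [2,6])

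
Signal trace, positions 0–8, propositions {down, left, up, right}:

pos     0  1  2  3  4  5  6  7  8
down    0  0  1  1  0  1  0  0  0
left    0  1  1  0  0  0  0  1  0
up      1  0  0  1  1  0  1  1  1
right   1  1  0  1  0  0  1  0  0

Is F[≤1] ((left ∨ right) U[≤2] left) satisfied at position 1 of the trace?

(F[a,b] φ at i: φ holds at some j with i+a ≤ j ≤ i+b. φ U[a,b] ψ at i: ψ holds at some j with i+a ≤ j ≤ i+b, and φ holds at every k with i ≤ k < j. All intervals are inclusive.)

Yes

Check ((left ∨ right) U[≤2] left) at each j in [1,2]:
  j=1: holds
  j=2: holds
Found at j=1 → formula holds.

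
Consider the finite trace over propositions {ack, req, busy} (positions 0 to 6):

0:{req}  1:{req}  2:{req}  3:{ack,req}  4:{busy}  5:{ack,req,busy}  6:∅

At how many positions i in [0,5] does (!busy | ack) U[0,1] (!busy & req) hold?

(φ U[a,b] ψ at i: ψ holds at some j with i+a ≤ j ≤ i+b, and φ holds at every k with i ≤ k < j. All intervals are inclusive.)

Evaluate at each i in [0,5]:
  i=0: ✓ (rhs at j=0)
  i=1: ✓ (rhs at j=1)
  i=2: ✓ (rhs at j=2)
  i=3: ✓ (rhs at j=3)
  i=4: ✗ (no rhs in [4,5])
  i=5: ✗ (no rhs in [5,6])
Positions where it holds: {0, 1, 2, 3} → 4.

4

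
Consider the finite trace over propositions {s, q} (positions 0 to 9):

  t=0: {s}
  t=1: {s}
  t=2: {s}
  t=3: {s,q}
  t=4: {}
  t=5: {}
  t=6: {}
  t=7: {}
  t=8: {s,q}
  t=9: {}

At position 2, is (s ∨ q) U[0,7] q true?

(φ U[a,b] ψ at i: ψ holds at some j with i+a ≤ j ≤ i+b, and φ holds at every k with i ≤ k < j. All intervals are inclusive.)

Need some j in [2,9] with q, and (s ∨ q) at every k in [2,j-1].
  j=2: q false.
  j=3: q holds; (s ∨ q) holds at every k in [2,2] → satisfied.

Yes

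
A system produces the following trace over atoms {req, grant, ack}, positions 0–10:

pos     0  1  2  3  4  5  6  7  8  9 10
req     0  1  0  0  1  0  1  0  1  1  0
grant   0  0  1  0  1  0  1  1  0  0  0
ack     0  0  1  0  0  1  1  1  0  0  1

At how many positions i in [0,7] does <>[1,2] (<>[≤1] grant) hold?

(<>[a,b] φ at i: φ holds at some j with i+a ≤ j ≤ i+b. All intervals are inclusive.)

7

Evaluate at each i in [0,7]:
  i=0: ✓ (witness j=1)
  i=1: ✓ (witness j=2)
  i=2: ✓ (witness j=3)
  i=3: ✓ (witness j=4)
  i=4: ✓ (witness j=5)
  i=5: ✓ (witness j=6)
  i=6: ✓ (witness j=7)
  i=7: ✗ (none in [8,9])
Positions where it holds: {0, 1, 2, 3, 4, 5, 6} → 7.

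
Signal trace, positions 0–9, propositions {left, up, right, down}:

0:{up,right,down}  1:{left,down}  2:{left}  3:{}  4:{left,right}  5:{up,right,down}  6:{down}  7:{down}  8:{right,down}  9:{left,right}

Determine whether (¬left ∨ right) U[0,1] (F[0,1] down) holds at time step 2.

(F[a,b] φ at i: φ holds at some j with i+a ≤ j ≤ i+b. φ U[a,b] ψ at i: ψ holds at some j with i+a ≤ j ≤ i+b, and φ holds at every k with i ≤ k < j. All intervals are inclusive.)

Does not hold

Need some j in [2,3] with F[0,1] down, and (¬left ∨ right) at every k in [2,j-1].
  j=2: F[0,1] down — fails (none in [2,3]).
  j=3: F[0,1] down — fails (none in [3,4]).
No j in the window works → until fails.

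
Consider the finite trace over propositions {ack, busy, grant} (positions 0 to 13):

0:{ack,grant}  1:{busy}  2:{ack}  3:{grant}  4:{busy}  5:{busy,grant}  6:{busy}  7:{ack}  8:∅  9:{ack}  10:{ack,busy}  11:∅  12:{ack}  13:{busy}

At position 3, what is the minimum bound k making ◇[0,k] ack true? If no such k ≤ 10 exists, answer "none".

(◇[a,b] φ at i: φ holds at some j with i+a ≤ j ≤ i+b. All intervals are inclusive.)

4

Scan j = 3,4,… for ack:
  j=3: fails
  j=4: fails
  j=5: fails
  j=6: fails
  j=7: holds
First hit at j=7, so smallest k = 7-3 = 4.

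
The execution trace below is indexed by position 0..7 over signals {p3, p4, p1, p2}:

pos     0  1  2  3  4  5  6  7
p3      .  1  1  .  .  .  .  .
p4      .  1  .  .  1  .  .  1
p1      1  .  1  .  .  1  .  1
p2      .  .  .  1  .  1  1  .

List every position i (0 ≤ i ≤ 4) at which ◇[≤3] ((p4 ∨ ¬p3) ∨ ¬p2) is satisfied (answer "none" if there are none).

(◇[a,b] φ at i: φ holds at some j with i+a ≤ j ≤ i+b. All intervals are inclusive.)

Evaluate at each i in [0,4]:
  i=0: ✓ (witness j=0)
  i=1: ✓ (witness j=1)
  i=2: ✓ (witness j=2)
  i=3: ✓ (witness j=3)
  i=4: ✓ (witness j=4)

0, 1, 2, 3, 4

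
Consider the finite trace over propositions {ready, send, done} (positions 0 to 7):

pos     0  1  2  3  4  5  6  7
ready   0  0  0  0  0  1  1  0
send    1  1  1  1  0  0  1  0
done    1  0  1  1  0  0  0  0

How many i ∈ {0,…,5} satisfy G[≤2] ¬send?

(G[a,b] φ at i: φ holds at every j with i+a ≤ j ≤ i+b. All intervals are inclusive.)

0

Evaluate at each i in [0,5]:
  i=0: ✗ (fails at j=0)
  i=1: ✗ (fails at j=1)
  i=2: ✗ (fails at j=2)
  i=3: ✗ (fails at j=3)
  i=4: ✗ (fails at j=6)
  i=5: ✗ (fails at j=6)
Positions where it holds: {} → 0.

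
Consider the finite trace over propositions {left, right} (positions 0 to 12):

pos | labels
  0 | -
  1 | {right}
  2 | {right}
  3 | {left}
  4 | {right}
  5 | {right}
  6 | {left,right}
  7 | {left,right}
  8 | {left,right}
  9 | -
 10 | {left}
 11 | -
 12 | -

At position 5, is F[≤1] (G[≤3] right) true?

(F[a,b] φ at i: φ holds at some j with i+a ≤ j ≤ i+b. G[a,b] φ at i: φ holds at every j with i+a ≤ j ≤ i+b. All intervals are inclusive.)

Check G[≤3] right at each j in [5,6]:
  j=5: holds on [5,8]
  j=6: fails at 9
Found at j=5 → formula holds.

True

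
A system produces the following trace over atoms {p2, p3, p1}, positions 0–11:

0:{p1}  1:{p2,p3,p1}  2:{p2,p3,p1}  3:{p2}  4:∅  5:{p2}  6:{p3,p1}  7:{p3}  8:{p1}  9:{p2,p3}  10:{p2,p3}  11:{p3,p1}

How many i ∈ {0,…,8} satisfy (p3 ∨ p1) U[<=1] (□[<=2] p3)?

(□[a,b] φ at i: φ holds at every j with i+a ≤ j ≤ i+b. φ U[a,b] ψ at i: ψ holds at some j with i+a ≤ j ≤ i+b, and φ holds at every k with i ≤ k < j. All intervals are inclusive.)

Evaluate at each i in [0,8]:
  i=0: ✗ (no rhs in [0,1])
  i=1: ✗ (no rhs in [1,2])
  i=2: ✗ (no rhs in [2,3])
  i=3: ✗ (no rhs in [3,4])
  i=4: ✗ (no rhs in [4,5])
  i=5: ✗ (no rhs in [5,6])
  i=6: ✗ (no rhs in [6,7])
  i=7: ✗ (no rhs in [7,8])
  i=8: ✓ (rhs at j=9; lhs holds on [8,8])
Positions where it holds: {8} → 1.

1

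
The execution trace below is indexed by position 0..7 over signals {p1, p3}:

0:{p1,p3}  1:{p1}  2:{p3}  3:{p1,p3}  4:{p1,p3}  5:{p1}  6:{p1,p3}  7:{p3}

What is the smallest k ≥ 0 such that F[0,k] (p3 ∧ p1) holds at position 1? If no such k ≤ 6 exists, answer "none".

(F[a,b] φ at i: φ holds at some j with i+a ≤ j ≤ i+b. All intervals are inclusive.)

2

Scan j = 1,2,… for (p3 ∧ p1):
  j=1: fails
  j=2: fails
  j=3: holds
First hit at j=3, so smallest k = 3-1 = 2.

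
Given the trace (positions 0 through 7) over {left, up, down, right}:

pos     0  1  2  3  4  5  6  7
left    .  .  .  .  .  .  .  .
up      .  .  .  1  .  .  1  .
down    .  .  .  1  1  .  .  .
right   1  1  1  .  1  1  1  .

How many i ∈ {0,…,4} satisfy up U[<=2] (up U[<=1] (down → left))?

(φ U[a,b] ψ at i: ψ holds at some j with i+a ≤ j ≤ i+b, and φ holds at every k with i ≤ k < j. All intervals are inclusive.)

Evaluate at each i in [0,4]:
  i=0: ✓ (rhs at j=0)
  i=1: ✓ (rhs at j=1)
  i=2: ✓ (rhs at j=2)
  i=3: ✗ (lhs fails at k=4 before rhs at j=5)
  i=4: ✗ (lhs fails at k=4 before rhs at j=5)
Positions where it holds: {0, 1, 2} → 3.

3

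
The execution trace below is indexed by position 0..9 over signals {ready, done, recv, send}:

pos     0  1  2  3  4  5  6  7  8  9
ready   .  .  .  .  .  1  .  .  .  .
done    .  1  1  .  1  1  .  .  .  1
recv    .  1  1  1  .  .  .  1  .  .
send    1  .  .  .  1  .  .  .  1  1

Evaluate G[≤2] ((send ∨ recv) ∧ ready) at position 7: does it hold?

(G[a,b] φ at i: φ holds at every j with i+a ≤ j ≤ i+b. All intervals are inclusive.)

Check ((send ∨ recv) ∧ ready) at every j in [7,9]:
  j=7: false
  j=8: false
  j=9: false
Fails at j=7 → formula fails.

Does not hold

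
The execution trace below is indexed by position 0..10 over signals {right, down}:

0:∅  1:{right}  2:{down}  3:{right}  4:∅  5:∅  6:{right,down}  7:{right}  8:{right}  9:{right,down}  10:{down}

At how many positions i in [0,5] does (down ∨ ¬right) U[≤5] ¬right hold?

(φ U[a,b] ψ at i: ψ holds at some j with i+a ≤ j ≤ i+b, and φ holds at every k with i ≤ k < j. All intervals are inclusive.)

4

Evaluate at each i in [0,5]:
  i=0: ✓ (rhs at j=0)
  i=1: ✗ (lhs fails at k=1 before rhs at j=2)
  i=2: ✓ (rhs at j=2)
  i=3: ✗ (lhs fails at k=3 before rhs at j=4)
  i=4: ✓ (rhs at j=4)
  i=5: ✓ (rhs at j=5)
Positions where it holds: {0, 2, 4, 5} → 4.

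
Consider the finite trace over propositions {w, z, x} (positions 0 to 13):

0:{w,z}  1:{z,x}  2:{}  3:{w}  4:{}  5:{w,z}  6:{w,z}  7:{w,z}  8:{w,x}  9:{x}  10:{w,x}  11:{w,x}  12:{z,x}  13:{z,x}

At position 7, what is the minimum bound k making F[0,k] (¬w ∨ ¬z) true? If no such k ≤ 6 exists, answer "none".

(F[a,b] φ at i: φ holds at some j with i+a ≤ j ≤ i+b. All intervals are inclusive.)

Scan j = 7,8,… for (¬w ∨ ¬z):
  j=7: fails
  j=8: holds
First hit at j=8, so smallest k = 8-7 = 1.

1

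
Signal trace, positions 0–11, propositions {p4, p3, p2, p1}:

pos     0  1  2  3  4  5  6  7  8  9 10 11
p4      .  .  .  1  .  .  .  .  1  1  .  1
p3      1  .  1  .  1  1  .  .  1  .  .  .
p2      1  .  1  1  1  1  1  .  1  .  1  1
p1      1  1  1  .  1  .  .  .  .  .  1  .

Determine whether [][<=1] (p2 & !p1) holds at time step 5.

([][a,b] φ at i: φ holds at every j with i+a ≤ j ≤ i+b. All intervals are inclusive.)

Check (p2 & !p1) at every j in [5,6]:
  j=5: true
  j=6: true
All positions satisfy it → formula holds.

Yes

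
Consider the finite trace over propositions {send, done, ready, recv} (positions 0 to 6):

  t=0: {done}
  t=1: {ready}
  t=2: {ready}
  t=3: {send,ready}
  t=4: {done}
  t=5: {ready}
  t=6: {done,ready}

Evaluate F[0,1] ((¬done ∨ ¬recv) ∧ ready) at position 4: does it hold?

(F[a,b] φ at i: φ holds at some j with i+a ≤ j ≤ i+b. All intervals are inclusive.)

Check ((¬done ∨ ¬recv) ∧ ready) at each j in [4,5]:
  j=4: false
  j=5: true
Found at j=5 → formula holds.

Holds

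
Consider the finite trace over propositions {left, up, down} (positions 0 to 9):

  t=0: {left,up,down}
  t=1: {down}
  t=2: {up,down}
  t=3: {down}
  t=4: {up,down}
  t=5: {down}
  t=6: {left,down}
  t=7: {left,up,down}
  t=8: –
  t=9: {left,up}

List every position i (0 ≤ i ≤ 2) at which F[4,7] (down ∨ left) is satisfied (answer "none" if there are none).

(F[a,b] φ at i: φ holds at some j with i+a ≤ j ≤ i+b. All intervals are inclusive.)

0, 1, 2

Evaluate at each i in [0,2]:
  i=0: ✓ (witness j=4)
  i=1: ✓ (witness j=5)
  i=2: ✓ (witness j=6)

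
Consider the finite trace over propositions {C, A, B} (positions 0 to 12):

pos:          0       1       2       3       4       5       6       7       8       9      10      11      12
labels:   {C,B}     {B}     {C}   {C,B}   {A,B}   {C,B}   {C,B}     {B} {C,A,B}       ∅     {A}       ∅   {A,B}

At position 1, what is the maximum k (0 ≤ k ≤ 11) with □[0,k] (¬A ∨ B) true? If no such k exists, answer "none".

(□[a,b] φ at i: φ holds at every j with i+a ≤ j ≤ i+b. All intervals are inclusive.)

8

(¬A ∨ B) must hold from j=1 onward; find where it first fails.
  j=1: holds
  j=2: holds
  j=3: holds
  j=4: holds
  j=5: holds
  j=6: holds
  j=7: holds
  j=8: holds
  j=9: holds
  j=10: fails
Holds on [1,9], so largest k = 8.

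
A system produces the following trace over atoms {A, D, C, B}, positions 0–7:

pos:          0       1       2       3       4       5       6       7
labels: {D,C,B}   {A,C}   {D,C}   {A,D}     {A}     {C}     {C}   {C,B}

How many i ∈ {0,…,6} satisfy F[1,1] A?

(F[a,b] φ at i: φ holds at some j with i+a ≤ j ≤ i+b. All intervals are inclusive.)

Evaluate at each i in [0,6]:
  i=0: ✓ (witness j=1)
  i=1: ✗ (none in [2,2])
  i=2: ✓ (witness j=3)
  i=3: ✓ (witness j=4)
  i=4: ✗ (none in [5,5])
  i=5: ✗ (none in [6,6])
  i=6: ✗ (none in [7,7])
Positions where it holds: {0, 2, 3} → 3.

3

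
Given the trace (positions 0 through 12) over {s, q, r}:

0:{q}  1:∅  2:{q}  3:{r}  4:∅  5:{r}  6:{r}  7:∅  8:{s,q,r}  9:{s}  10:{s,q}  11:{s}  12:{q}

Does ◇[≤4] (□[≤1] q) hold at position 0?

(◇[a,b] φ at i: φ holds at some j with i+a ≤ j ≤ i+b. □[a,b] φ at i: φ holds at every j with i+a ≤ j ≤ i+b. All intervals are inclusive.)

False

Check □[≤1] q at each j in [0,4]:
  j=0: fails at 1
  j=1: fails at 1
  j=2: fails at 3
  j=3: fails at 3
  j=4: fails at 4
No position in the window satisfies it → formula fails.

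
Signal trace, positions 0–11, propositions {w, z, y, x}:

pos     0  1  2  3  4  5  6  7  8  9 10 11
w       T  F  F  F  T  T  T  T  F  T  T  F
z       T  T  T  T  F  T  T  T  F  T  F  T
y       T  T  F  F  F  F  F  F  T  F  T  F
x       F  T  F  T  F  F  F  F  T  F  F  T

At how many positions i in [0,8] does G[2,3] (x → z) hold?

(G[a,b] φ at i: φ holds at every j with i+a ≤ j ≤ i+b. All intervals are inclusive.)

7

Evaluate at each i in [0,8]:
  i=0: ✓ (all of [2,3])
  i=1: ✓ (all of [3,4])
  i=2: ✓ (all of [4,5])
  i=3: ✓ (all of [5,6])
  i=4: ✓ (all of [6,7])
  i=5: ✗ (fails at j=8)
  i=6: ✗ (fails at j=8)
  i=7: ✓ (all of [9,10])
  i=8: ✓ (all of [10,11])
Positions where it holds: {0, 1, 2, 3, 4, 7, 8} → 7.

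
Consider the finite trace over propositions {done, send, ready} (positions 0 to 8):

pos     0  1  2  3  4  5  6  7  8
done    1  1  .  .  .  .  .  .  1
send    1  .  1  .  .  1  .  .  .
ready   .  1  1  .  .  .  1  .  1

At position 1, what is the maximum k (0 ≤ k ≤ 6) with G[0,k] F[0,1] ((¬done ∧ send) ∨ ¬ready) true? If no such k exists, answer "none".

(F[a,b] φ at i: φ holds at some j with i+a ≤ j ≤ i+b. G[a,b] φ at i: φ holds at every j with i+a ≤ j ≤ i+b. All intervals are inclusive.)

6

F[0,1] ((¬done ∧ send) ∨ ¬ready) must hold from j=1 onward; find where it first fails.
  j=1: holds
  j=2: holds
  j=3: holds
  j=4: holds
  j=5: holds
  j=6: holds
  j=7: holds
Holds through j=7; largest k = 6.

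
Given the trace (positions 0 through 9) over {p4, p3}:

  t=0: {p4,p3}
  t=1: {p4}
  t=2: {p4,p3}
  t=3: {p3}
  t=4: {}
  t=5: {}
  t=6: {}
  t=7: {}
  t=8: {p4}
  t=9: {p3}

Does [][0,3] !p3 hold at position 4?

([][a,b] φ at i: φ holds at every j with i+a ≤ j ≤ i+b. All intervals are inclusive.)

Check !p3 at every j in [4,7]:
  j=4: true
  j=5: true
  j=6: true
  j=7: true
All positions satisfy it → formula holds.

Yes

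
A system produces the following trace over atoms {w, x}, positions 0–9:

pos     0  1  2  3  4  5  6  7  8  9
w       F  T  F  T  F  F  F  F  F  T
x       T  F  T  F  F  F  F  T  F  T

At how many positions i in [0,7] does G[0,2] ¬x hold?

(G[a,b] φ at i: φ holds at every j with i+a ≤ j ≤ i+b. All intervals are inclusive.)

Evaluate at each i in [0,7]:
  i=0: ✗ (fails at j=0)
  i=1: ✗ (fails at j=2)
  i=2: ✗ (fails at j=2)
  i=3: ✓ (all of [3,5])
  i=4: ✓ (all of [4,6])
  i=5: ✗ (fails at j=7)
  i=6: ✗ (fails at j=7)
  i=7: ✗ (fails at j=7)
Positions where it holds: {3, 4} → 2.

2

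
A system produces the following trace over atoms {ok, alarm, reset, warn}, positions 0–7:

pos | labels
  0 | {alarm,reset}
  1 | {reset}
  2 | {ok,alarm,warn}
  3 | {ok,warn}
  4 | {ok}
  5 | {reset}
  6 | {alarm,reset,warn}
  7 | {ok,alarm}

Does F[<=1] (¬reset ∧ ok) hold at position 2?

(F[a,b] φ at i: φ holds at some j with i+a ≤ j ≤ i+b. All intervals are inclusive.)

Check (¬reset ∧ ok) at each j in [2,3]:
  j=2: true
  j=3: true
Found at j=2 → formula holds.

Yes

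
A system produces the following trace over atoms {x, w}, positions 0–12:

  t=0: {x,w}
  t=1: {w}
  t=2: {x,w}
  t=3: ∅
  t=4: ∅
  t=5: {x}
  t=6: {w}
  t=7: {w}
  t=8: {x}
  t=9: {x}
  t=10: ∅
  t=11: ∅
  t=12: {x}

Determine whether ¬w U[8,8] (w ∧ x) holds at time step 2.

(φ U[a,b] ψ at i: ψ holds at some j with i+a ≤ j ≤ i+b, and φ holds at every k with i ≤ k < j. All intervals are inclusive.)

Does not hold

Need some j in [10,10] with (w ∧ x), and ¬w at every k in [2,j-1].
  j=10: (w ∧ x) false.
No j in the window works → until fails.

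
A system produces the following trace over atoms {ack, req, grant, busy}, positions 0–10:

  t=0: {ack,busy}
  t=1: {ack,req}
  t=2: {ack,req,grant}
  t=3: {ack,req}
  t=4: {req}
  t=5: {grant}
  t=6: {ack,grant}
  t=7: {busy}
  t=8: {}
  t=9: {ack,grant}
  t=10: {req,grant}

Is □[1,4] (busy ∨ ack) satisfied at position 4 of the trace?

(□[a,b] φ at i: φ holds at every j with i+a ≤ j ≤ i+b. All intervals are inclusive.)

Check (busy ∨ ack) at every j in [5,8]:
  j=5: false
  j=6: true
  j=7: true
  j=8: false
Fails at j=5 → formula fails.

Does not hold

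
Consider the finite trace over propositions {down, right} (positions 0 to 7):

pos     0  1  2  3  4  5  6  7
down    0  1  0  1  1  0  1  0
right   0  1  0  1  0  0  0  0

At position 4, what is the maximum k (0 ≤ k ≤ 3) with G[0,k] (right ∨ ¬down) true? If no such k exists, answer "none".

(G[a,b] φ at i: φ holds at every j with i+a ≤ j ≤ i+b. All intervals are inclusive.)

none

(right ∨ ¬down) must hold from j=4 onward; find where it first fails.
  j=4: fails → no k works.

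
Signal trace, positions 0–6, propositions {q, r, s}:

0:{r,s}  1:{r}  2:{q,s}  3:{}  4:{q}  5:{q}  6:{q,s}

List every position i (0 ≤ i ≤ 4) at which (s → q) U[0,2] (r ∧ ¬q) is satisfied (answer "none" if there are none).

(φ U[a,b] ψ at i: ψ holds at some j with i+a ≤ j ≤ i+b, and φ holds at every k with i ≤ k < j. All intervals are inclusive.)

Evaluate at each i in [0,4]:
  i=0: ✓ (rhs at j=0)
  i=1: ✓ (rhs at j=1)
  i=2: ✗ (no rhs in [2,4])
  i=3: ✗ (no rhs in [3,5])
  i=4: ✗ (no rhs in [4,6])

0, 1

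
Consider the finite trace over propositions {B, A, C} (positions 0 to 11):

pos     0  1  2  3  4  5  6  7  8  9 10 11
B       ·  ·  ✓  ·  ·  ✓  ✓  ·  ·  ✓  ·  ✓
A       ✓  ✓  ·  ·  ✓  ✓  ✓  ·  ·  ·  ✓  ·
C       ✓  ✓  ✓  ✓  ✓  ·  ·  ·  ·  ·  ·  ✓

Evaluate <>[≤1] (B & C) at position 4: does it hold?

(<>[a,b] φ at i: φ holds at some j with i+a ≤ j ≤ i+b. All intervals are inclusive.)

Check (B & C) at each j in [4,5]:
  j=4: false
  j=5: false
No position in the window satisfies it → formula fails.

No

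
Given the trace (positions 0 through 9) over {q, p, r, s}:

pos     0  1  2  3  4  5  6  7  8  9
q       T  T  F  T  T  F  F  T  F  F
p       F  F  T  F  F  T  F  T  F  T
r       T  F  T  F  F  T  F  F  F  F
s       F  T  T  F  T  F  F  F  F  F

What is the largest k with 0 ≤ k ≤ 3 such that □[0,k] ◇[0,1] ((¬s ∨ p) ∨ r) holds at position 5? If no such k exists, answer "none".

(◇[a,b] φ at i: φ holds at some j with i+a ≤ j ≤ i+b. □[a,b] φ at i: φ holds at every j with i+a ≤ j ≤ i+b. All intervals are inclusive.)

◇[0,1] ((¬s ∨ p) ∨ r) must hold from j=5 onward; find where it first fails.
  j=5: holds
  j=6: holds
  j=7: holds
  j=8: holds
Holds through j=8; largest k = 3.

3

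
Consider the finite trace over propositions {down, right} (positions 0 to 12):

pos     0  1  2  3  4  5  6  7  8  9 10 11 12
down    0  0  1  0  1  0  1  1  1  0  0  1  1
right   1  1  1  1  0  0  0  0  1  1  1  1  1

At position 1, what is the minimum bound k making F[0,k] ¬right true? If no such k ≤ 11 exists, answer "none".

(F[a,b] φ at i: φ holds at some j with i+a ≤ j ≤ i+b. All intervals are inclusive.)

Scan j = 1,2,… for ¬right:
  j=1: fails
  j=2: fails
  j=3: fails
  j=4: holds
First hit at j=4, so smallest k = 4-1 = 3.

3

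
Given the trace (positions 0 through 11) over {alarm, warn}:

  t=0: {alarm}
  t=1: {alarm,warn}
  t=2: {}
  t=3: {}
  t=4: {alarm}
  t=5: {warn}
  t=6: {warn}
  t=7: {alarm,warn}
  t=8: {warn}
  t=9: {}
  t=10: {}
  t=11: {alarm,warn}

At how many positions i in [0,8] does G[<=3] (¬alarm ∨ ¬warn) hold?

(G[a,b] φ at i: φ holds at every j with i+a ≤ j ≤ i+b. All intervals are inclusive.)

2

Evaluate at each i in [0,8]:
  i=0: ✗ (fails at j=1)
  i=1: ✗ (fails at j=1)
  i=2: ✓ (all of [2,5])
  i=3: ✓ (all of [3,6])
  i=4: ✗ (fails at j=7)
  i=5: ✗ (fails at j=7)
  i=6: ✗ (fails at j=7)
  i=7: ✗ (fails at j=7)
  i=8: ✗ (fails at j=11)
Positions where it holds: {2, 3} → 2.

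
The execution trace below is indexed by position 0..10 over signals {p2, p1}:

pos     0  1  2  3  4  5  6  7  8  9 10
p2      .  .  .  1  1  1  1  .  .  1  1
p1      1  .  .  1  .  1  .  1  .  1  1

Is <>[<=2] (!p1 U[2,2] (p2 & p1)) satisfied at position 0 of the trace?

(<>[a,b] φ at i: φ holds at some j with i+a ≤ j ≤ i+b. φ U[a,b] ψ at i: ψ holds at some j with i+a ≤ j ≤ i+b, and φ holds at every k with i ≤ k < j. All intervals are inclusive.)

Holds

Check (!p1 U[2,2] (p2 & p1)) at each j in [0,2]:
  j=0: fails
  j=1: holds
  j=2: fails
Found at j=1 → formula holds.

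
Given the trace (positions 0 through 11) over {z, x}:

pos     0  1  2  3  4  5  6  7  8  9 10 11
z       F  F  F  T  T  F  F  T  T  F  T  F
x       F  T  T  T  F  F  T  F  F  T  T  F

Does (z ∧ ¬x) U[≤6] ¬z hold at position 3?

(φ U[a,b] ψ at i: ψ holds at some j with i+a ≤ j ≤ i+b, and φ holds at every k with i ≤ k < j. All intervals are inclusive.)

False

Need some j in [3,9] with ¬z, and (z ∧ ¬x) at every k in [3,j-1].
  j=3: ¬z false.
  j=4: ¬z false.
  j=5: ¬z holds, but (z ∧ ¬x) fails at k=3 → not this j.
  j=6: ¬z holds, but (z ∧ ¬x) fails at k=3 → not this j.
  j=7: ¬z false.
  j=8: ¬z false.
  j=9: ¬z holds, but (z ∧ ¬x) fails at k=3 → not this j.
No j in the window works → until fails.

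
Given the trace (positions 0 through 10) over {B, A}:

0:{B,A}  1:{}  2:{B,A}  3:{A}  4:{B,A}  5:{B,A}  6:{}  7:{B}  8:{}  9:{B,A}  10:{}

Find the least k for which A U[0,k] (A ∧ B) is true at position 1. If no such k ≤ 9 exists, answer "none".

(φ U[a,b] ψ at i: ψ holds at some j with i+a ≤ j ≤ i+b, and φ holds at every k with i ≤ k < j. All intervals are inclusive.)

Need earliest j ≥ 1 with (A ∧ B), and A at every k in [1,j-1].
  j=1: rhs fails.
  j=2: rhs holds but lhs fails at k=1.
  j=3: rhs fails.
  j=4: rhs holds but lhs fails at k=1.
  j=5: rhs holds but lhs fails at k=1.
  j=6: rhs fails.
  j=7: rhs fails.
  j=8: rhs fails.
  j=9: rhs holds but lhs fails at k=1.
  j=10: rhs fails.
No witness within the range → none.

none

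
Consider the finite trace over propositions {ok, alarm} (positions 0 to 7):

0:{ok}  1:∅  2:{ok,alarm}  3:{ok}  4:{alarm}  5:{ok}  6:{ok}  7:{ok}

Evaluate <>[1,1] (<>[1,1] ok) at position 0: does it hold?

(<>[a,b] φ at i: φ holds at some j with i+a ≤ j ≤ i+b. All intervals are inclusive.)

Yes

Check <>[1,1] ok at each j in [1,1]:
  j=1: holds (witness at 2)
Found at j=1 → formula holds.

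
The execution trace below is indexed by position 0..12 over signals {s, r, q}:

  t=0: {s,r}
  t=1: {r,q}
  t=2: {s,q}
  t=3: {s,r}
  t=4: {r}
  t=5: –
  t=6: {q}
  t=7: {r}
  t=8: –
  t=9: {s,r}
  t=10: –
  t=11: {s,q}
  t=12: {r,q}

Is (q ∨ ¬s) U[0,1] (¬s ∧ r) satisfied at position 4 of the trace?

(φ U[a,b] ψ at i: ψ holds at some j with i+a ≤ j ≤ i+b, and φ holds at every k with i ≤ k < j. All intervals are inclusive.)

Need some j in [4,5] with (¬s ∧ r), and (q ∨ ¬s) at every k in [4,j-1].
  j=4: (¬s ∧ r) holds; no prefix to check → satisfied.

Holds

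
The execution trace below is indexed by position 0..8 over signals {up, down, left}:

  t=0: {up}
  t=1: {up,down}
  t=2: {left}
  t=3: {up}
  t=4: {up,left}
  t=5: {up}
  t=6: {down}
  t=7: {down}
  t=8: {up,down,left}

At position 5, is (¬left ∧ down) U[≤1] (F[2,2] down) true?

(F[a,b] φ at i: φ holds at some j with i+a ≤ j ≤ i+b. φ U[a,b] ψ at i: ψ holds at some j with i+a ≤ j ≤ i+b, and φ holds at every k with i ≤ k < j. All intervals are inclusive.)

Need some j in [5,6] with F[2,2] down, and (¬left ∧ down) at every k in [5,j-1].
  j=5: F[2,2] down holds; no prefix to check → satisfied.

Holds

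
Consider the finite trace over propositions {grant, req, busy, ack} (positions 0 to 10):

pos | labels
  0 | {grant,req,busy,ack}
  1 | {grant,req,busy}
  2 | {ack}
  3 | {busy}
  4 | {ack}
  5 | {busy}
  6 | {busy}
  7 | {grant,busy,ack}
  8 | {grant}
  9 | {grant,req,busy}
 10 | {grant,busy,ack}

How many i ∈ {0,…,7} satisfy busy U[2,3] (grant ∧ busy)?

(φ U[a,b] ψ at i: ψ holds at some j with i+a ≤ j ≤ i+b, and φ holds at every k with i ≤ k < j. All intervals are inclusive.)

1

Evaluate at each i in [0,7]:
  i=0: ✗ (no rhs in [2,3])
  i=1: ✗ (no rhs in [3,4])
  i=2: ✗ (no rhs in [4,5])
  i=3: ✗ (no rhs in [5,6])
  i=4: ✗ (lhs fails at k=4 before rhs at j=7)
  i=5: ✓ (rhs at j=7; lhs holds on [5,6])
  i=6: ✗ (lhs fails at k=8 before rhs at j=9)
  i=7: ✗ (lhs fails at k=8 before rhs at j=9)
Positions where it holds: {5} → 1.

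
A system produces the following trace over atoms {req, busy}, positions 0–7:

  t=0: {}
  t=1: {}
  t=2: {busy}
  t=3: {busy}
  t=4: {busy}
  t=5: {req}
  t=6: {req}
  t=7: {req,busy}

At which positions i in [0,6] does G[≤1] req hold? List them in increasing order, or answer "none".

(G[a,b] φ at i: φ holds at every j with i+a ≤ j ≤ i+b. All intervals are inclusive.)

Evaluate at each i in [0,6]:
  i=0: ✗ (fails at j=0)
  i=1: ✗ (fails at j=1)
  i=2: ✗ (fails at j=2)
  i=3: ✗ (fails at j=3)
  i=4: ✗ (fails at j=4)
  i=5: ✓ (all of [5,6])
  i=6: ✓ (all of [6,7])

5, 6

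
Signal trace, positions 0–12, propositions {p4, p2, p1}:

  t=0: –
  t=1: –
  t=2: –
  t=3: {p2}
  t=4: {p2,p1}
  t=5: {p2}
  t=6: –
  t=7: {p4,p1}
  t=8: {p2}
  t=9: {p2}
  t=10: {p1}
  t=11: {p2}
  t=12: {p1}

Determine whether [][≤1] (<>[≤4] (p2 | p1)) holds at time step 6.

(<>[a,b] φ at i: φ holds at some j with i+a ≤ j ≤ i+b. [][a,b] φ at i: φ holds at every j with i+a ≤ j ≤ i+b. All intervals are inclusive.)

Holds

Check <>[≤4] (p2 | p1) at every j in [6,7]:
  j=6: holds (witness at 7)
  j=7: holds (witness at 7)
All positions satisfy it → formula holds.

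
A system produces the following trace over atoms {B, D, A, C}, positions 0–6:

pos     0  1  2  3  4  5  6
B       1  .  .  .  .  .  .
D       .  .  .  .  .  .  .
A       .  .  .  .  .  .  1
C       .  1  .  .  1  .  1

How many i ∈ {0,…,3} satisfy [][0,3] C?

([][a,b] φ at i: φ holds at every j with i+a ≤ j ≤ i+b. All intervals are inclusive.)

Evaluate at each i in [0,3]:
  i=0: ✗ (fails at j=0)
  i=1: ✗ (fails at j=2)
  i=2: ✗ (fails at j=2)
  i=3: ✗ (fails at j=3)
Positions where it holds: {} → 0.

0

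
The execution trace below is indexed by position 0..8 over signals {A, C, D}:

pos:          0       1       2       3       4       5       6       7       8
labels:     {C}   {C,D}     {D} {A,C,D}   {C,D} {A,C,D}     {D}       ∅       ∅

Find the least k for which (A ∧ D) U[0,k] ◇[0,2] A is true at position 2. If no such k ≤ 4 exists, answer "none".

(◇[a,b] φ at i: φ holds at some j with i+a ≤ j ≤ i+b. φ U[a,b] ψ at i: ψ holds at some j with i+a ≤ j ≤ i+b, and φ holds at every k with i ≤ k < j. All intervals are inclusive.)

0

Need earliest j ≥ 2 with ◇[0,2] A, and (A ∧ D) at every k in [2,j-1].
  j=2: rhs holds (empty prefix). k = 0.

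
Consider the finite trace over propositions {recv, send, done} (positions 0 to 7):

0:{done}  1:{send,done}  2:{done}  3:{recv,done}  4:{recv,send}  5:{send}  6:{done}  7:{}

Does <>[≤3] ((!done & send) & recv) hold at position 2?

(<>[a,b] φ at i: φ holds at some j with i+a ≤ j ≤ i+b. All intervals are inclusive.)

Check ((!done & send) & recv) at each j in [2,5]:
  j=2: false
  j=3: false
  j=4: true
  j=5: false
Found at j=4 → formula holds.

Yes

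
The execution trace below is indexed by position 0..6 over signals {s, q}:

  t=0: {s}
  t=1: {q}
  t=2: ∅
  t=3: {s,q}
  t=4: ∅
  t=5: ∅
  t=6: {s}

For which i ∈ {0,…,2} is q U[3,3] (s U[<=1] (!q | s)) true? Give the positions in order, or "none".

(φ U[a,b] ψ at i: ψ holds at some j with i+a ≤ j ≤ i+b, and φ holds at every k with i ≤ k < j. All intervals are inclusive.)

none

Evaluate at each i in [0,2]:
  i=0: ✗ (lhs fails at k=0 before rhs at j=3)
  i=1: ✗ (lhs fails at k=2 before rhs at j=4)
  i=2: ✗ (lhs fails at k=2 before rhs at j=5)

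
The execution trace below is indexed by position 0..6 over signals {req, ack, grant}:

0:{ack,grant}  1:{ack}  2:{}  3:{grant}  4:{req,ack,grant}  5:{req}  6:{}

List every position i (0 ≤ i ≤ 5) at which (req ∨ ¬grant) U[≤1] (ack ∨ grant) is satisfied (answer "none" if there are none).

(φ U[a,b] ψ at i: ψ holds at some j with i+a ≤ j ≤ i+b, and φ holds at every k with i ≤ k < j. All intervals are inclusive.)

Evaluate at each i in [0,5]:
  i=0: ✓ (rhs at j=0)
  i=1: ✓ (rhs at j=1)
  i=2: ✓ (rhs at j=3; lhs holds on [2,2])
  i=3: ✓ (rhs at j=3)
  i=4: ✓ (rhs at j=4)
  i=5: ✗ (no rhs in [5,6])

0, 1, 2, 3, 4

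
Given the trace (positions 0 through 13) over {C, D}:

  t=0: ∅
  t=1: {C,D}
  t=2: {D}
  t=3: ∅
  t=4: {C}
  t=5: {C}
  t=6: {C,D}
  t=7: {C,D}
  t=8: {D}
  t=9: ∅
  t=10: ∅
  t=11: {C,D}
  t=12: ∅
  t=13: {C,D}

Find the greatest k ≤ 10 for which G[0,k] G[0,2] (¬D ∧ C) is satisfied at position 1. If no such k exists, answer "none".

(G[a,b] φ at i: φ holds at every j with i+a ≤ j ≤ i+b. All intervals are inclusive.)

none

G[0,2] (¬D ∧ C) must hold from j=1 onward; find where it first fails.
  j=1: fails → no k works.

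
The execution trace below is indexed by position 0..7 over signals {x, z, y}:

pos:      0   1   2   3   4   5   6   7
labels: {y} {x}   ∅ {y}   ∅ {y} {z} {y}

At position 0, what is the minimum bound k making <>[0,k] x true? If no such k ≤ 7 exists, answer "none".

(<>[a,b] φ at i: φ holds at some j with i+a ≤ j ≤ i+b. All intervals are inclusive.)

1

Scan j = 0,1,… for x:
  j=0: fails
  j=1: holds
First hit at j=1, so smallest k = 1-0 = 1.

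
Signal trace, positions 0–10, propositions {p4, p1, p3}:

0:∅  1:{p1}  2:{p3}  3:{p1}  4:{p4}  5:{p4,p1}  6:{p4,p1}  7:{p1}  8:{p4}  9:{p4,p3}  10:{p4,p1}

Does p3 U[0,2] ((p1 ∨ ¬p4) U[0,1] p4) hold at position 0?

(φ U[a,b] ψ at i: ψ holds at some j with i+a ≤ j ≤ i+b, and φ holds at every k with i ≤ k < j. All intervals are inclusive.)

Does not hold

Need some j in [0,2] with ((p1 ∨ ¬p4) U[0,1] p4), and p3 at every k in [0,j-1].
  j=0: ((p1 ∨ ¬p4) U[0,1] p4) — fails.
  j=1: ((p1 ∨ ¬p4) U[0,1] p4) — fails.
  j=2: ((p1 ∨ ¬p4) U[0,1] p4) — fails.
No j in the window works → until fails.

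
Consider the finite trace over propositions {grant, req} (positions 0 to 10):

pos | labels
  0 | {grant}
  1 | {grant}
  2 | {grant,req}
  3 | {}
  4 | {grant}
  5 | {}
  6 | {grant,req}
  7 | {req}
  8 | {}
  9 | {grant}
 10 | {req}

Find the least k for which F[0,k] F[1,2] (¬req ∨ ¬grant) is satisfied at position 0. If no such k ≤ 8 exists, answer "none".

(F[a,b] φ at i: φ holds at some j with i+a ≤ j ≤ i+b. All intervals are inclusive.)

Scan j = 0,1,… for F[1,2] (¬req ∨ ¬grant):
  j=0: holds
First hit at j=0, so smallest k = 0-0 = 0.

0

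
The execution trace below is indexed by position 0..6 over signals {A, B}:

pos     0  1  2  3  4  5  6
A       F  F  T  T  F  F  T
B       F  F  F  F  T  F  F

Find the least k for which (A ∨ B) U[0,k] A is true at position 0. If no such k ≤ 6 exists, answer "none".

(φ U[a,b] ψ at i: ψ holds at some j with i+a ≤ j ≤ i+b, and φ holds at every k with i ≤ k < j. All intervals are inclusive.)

none

Need earliest j ≥ 0 with A, and (A ∨ B) at every k in [0,j-1].
  j=0: rhs fails.
  j=1: rhs fails.
  j=2: rhs holds but lhs fails at k=0.
  j=3: rhs holds but lhs fails at k=0.
  j=4: rhs fails.
  j=5: rhs fails.
  j=6: rhs holds but lhs fails at k=0.
No witness within the range → none.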